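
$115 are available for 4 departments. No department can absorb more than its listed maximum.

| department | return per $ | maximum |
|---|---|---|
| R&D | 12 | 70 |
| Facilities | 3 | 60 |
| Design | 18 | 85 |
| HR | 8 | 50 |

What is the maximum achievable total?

1890

Order the departments by return per $: Design 18 > R&D 12 > HR 8 > Facilities 3.
Design: +85 to 85 (cap) ; 30 left.
R&D has room for 70 but only 30 remain, so it gets 30.
Total = 12×30 + 18×85 = 1890.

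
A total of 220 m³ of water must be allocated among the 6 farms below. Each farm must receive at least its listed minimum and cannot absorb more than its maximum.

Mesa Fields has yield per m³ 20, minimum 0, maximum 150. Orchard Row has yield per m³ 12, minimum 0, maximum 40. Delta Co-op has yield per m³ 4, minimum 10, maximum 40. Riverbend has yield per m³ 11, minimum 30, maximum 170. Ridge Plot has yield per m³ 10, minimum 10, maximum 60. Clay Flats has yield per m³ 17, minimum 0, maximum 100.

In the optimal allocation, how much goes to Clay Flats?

20

Meeting every minimum uses 0+0+10+30+10+0 = 50 m³, leaving 170.
Order the farms by yield per m³: Mesa Fields 20 > Clay Flats 17 > Orchard Row 12 > Riverbend 11 > Ridge Plot 10 > Delta Co-op 4.
Mesa Fields takes 150 more to reach its cap of 150 → 20 left.
Clay Flats: +20 (room for 100) → 20. Pool exhausted.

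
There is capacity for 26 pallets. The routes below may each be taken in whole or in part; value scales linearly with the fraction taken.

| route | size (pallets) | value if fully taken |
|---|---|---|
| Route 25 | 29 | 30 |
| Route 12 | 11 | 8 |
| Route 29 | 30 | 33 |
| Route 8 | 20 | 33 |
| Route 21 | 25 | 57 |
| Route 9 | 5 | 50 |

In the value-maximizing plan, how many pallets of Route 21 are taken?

21

Best value per unit of size first: Route 9 50/5≈10, Route 21 57/25≈2.28, Route 8 33/20≈1.65, Route 29 33/30≈1.1, Route 25 30/29≈1.03, Route 12 8/11≈0.727.
Route 9: take in full, 5 pallets for value 50 → 21 left.
21 pallets left: a 21/25 share of Route 21 gives 57×21/25 = 47.88.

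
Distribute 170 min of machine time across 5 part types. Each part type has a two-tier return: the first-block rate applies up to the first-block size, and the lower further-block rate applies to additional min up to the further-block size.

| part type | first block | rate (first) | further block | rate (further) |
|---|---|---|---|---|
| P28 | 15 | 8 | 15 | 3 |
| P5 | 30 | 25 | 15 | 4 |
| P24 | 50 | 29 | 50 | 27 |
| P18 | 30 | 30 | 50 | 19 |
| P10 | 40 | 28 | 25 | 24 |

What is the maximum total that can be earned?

Treat each block as its own option and order by rate: P18/tier1 30 > P24/tier1 29 > P10/tier1 28 > P24/tier2 27 > P5/tier1 25 > P10/tier2 24 > P18/tier2 19 > P28/tier1 8 > P5/tier2 4 > P28/tier2 3.
P18 tier1 at 30: fill all 30 — 140 left.
P24 tier1 at 29: fill all 50 — 90 left.
P10/tier1 (28): +40 — 50 left.
P24/tier2 (27): +50 — 0 left.
Total = 30×30 + 29×50 + 28×40 + 27×50 = 4820.

4820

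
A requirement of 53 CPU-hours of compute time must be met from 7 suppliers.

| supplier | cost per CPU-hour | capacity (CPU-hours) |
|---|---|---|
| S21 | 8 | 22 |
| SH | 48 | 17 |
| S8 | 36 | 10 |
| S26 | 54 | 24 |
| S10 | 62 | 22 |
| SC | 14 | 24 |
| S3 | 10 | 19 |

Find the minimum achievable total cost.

534

Use suppliers in increasing cost order.
S21 at 8: take all 22 CPU-hours ; 31 still needed.
S3 (10): use full 19 ; 12 CPU-hours to go.
Take 12 from SC at 14 to finish.
S8, SH, S26, S10: unused.
Cost = 22×8 + 19×10 + 12×14 = 534.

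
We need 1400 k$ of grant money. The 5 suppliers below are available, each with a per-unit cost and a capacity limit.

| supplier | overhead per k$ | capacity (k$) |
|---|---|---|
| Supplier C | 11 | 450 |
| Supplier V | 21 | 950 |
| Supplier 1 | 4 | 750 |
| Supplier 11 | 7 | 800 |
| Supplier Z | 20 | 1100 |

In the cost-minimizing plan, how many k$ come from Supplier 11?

Fill from the cheapest supplier first.
Take 750 from Supplier 1 at 4 — need 650 more.
Supplier 11 at 7: take 650 of its 800 — requirement met.
Supplier C, Supplier Z, Supplier V: unused.

650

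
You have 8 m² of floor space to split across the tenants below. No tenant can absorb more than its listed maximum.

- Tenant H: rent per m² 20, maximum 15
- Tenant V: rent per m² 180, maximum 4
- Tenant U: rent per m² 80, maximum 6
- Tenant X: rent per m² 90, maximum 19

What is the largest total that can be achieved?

Order the tenants by rent per m²: Tenant V 180 > Tenant X 90 > Tenant U 80 > Tenant H 20.
Tenant V: +4 to 4 (cap) → 4 left.
Tenant X has room for 19 but only 4 remain, so it gets 4.
Total = 180×4 + 90×4 = 1080.

1080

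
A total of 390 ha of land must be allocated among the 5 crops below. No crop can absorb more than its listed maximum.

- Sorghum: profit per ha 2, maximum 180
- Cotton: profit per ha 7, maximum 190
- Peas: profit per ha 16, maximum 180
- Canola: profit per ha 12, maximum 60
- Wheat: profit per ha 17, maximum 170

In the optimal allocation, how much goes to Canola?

40

Highest profit per ha first: Wheat 17 > Peas 16 > Canola 12 > Cotton 7 > Sorghum 2.
Wheat: +170 to 170 (cap) — 220 left.
Peas takes 180 to reach its cap of 180 — 40 left.
Only 40 left; Canola takes them to reach 40.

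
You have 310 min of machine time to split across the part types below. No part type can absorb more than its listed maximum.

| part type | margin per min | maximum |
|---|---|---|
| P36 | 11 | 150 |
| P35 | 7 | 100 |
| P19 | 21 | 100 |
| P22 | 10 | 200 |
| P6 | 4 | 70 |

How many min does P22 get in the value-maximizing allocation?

Order the part types by margin per min: P19 21 > P36 11 > P22 10 > P35 7 > P6 4.
P19 takes 100 to reach its cap of 100 ; 210 left.
Give P36 150 to hit its cap of 150 ; 60 left.
P22: +60 (room for 200) → 60. Pool exhausted.

60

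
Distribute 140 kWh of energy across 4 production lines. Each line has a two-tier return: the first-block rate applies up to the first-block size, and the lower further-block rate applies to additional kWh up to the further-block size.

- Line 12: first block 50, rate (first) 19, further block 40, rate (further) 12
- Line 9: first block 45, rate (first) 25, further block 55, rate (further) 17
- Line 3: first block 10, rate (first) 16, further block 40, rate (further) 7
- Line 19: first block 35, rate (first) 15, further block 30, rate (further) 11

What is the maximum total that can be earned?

2840

Rank every tier by rate: Line 9/T1 25 > Line 12/T1 19 > Line 9/T2 17 > Line 3/T1 16 > Line 19/T1 15 > Line 12/T2 12 > Line 19/T2 11 > Line 3/T2 7.
Line 9/T1 (25): +45 → 95 left.
Line 12/T1 (19): +50 → 45 left.
45 remain; put them into Line 9 T2 at 17.
Total = 25×45 + 19×50 + 17×45 = 2840.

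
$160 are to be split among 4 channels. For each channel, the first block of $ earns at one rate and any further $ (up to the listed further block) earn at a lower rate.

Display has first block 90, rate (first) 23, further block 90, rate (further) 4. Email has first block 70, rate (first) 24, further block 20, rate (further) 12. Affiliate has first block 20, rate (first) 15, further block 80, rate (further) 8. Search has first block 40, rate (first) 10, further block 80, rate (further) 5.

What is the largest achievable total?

3750

Order all 8 blocks by rate: Email/first 24 > Display/first 23 > Affiliate/first 15 > Email/second 12 > Search/first 10 > Affiliate/second 8 > Search/second 5 > Display/second 4.
Email first at 24: fill all 70 → 90 left.
Display first at 23: fill all 90 → 0 left.
Total = 24×70 + 23×90 = 3750.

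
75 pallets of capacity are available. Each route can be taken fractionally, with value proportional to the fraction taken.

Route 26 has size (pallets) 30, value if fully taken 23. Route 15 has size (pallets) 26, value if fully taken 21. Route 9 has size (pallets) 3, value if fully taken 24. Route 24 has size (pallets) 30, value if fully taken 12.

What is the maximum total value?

Best value per unit of size first: Route 9 24/3≈8, Route 15 21/26≈0.808, Route 26 23/30≈0.767, Route 24 12/30≈0.4.
Route 9: take in full, 3 pallets for value 24 → 72 left.
Take all of Route 15 (26 pallets, value 21) → 46 pallets left.
Route 26: take in full, 30 pallets for value 23 → 16 left.
Only 16 pallets remain; take 16/30 of Route 24 for value 12×16/30 = 6.4.
Total value = 74.4.

74.4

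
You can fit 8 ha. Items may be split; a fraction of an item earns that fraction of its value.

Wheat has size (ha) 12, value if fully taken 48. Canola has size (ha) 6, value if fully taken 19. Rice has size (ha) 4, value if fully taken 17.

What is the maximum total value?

Best value per unit of size first: Rice 17/4≈4.25, Wheat 48/12≈4, Canola 19/6≈3.17.
Rice: take in full, 4 ha for value 17 — 4 left.
4 ha left: a 4/12 share of Wheat gives 48×4/12 = 16.
Total value = 33.

33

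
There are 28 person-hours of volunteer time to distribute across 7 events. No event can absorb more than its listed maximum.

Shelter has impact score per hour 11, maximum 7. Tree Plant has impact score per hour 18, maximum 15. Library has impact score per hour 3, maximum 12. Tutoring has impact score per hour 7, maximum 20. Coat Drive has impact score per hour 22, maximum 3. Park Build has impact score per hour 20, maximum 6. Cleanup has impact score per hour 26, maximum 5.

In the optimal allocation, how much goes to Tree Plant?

Rank by impact score per hour: Cleanup 26 > Coat Drive 22 > Park Build 20 > Tree Plant 18 > Shelter 11 > Tutoring 7 > Library 3.
Cleanup takes 5 to reach its cap of 5 ; 23 left.
Coat Drive: +3 to 3 (cap) ; 20 left.
Park Build: +6 to 6 (cap) ; 14 left.
Only 14 left; Tree Plant takes them to reach 14.

14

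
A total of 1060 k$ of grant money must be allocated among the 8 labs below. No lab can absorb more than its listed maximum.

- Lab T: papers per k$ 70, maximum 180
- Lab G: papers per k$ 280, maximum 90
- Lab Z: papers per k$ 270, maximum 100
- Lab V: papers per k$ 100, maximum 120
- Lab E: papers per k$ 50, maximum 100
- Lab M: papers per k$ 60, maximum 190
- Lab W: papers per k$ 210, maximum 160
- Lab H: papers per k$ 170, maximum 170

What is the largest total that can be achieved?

Order the labs by papers per k$: Lab G 280 > Lab Z 270 > Lab W 210 > Lab H 170 > Lab V 100 > Lab T 70 > Lab M 60 > Lab E 50.
Give Lab G 90 to hit its cap of 90 — 970 left.
Lab Z takes 100 to reach its cap of 100 — 870 left.
Give Lab W 160 to hit its cap of 160 — 710 left.
Give Lab H 170 to hit its cap of 170 — 540 left.
Give Lab V 120 to hit its cap of 120 — 420 left.
Give Lab T 180 to hit its cap of 180 — 240 left.
Lab M: +190 to 190 (cap) — 50 left.
Lab E: +50 (room for 100) → 50. Pool exhausted.
Total = 70×180 + 280×90 + 270×100 + 100×120 + 50×50 + 60×190 + 210×160 + 170×170 = 153200.

153200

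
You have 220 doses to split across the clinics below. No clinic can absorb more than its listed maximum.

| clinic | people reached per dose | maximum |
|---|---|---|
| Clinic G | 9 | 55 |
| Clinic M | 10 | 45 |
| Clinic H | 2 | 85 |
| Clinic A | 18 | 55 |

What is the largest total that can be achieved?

Order the clinics by people reached per dose: Clinic A 18 > Clinic M 10 > Clinic G 9 > Clinic H 2.
Clinic A: +55 to 55 (cap) — 165 left.
Give Clinic M 45 to hit its cap of 45 — 120 left.
Give Clinic G 55 to hit its cap of 55 — 65 left.
Clinic H has room for 85 but only 65 remain, so it gets 65.
Total = 9×55 + 10×45 + 2×65 + 18×55 = 2065.

2065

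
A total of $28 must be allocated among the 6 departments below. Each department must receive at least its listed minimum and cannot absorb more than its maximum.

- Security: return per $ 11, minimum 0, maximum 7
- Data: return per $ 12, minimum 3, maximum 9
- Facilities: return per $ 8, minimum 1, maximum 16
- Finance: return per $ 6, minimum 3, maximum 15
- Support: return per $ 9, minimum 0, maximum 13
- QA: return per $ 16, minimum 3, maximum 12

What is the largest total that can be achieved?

359

Meeting every minimum uses 0+3+1+3+0+3 = 10 $, leaving 18.
Rank by return per $: QA 16 > Data 12 > Security 11 > Support 9 > Facilities 8 > Finance 6.
Give QA 9 more to hit its cap of 12 ; 9 left.
Give Data 6 more to hit its cap of 9 ; 3 left.
Only 3 left; Security takes them to reach 3.
Total = 11×3 + 12×9 + 8×1 + 6×3 + 16×12 = 359.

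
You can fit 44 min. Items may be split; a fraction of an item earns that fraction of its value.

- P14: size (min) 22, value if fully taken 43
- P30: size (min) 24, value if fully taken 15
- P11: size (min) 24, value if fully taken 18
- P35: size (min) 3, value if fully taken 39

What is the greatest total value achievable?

96.25

Sort by value density: P35 39/3≈13, P14 43/22≈1.95, P11 18/24≈0.75, P30 15/24≈0.625.
All 3 min of P35 fit (value 39) — 41 remain.
Take all of P14 (22 min, value 43) — 19 min left.
Only 19 min remain; take 19/24 of P11 for value 18×19/24 = 14.25.
Total value = 96.25.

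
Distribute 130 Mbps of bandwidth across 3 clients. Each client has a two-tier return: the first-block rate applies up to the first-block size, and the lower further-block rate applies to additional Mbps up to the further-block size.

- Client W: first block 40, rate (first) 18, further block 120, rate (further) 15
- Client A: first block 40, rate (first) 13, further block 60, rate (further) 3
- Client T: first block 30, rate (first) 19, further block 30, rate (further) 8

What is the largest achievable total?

2190

Order all 6 blocks by rate: Client T/first 19 > Client W/first 18 > Client W/second 15 > Client A/first 13 > Client T/second 8 > Client A/second 3.
Fill Client T first block (30 at 19) — 100 left.
Client W/first (18): +40 — 60 left.
60 remain; put them into Client W second at 15.
Total = 19×30 + 18×40 + 15×60 = 2190.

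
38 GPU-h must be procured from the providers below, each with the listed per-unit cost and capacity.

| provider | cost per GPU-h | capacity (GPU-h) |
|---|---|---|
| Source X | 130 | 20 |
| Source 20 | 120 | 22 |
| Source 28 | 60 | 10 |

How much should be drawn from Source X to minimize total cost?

6

Fill from the cheapest provider first.
Source 28 (60): use full 10 — 28 GPU-h to go.
Source 20 (120): use full 22 — 6 GPU-h to go.
Source X (130): take the remaining 6 — done.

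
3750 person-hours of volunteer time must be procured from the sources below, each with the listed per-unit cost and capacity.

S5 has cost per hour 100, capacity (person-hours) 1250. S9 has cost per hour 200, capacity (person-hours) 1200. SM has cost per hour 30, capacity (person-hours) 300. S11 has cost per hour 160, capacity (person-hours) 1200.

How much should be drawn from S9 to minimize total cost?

Cheapest first:
SM (30): use full 300 — 3450 person-hours to go.
Take 1250 from S5 at 100 — need 2200 more.
Take 1200 from S11 at 160 — need 1000 more.
S9 at 200: take 1000 of its 1200 — requirement met.

1000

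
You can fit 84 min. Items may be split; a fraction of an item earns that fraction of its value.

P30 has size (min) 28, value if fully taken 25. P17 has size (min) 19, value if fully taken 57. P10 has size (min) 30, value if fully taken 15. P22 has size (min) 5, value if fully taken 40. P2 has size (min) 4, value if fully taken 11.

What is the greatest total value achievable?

Sort by value density: P22 40/5≈8, P17 57/19≈3, P2 11/4≈2.75, P30 25/28≈0.893, P10 15/30≈0.5.
All 5 min of P22 fit (value 40) → 79 remain.
Take all of P17 (19 min, value 57) → 60 min left.
Take all of P2 (4 min, value 11) → 56 min left.
P30: take in full, 28 min for value 25 → 28 left.
Fill the last 28 min with part of P10: 28/30 of it earns 14.
Total value = 147.

147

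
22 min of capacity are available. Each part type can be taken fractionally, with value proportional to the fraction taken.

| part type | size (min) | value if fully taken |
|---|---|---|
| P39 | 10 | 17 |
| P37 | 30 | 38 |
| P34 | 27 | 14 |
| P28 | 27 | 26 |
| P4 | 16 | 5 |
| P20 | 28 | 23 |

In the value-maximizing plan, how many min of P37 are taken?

12

Rank by value-to-size ratio: P39 17/10≈1.7, P37 38/30≈1.27, P28 26/27≈0.963, P20 23/28≈0.821, P34 14/27≈0.519, P4 5/16≈0.312.
All 10 min of P39 fit (value 17) ; 12 remain.
Fill the last 12 min with part of P37: 12/30 of it earns 15.2.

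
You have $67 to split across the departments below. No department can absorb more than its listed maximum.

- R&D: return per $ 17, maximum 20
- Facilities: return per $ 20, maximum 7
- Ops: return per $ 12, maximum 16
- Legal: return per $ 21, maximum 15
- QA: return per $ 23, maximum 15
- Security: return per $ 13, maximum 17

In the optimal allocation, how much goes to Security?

10

Rank by return per $: QA 23 > Legal 21 > Facilities 20 > R&D 17 > Security 13 > Ops 12.
QA takes 15 to reach its cap of 15 ; 52 left.
Give Legal 15 to hit its cap of 15 ; 37 left.
Facilities: +7 to 7 (cap) ; 30 left.
Give R&D 20 to hit its cap of 20 ; 10 left.
Security: +10 (room for 17) → 10. Pool exhausted.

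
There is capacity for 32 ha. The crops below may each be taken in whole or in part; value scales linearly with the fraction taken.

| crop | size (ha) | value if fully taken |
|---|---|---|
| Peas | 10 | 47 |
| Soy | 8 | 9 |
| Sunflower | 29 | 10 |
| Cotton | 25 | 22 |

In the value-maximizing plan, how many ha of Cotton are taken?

14

Sort by value density: Peas 47/10≈4.7, Soy 9/8≈1.12, Cotton 22/25≈0.88, Sunflower 10/29≈0.345.
Peas: take in full, 10 ha for value 47 → 22 left.
All 8 ha of Soy fit (value 9) → 14 remain.
Fill the last 14 ha with part of Cotton: 14/25 of it earns 12.32.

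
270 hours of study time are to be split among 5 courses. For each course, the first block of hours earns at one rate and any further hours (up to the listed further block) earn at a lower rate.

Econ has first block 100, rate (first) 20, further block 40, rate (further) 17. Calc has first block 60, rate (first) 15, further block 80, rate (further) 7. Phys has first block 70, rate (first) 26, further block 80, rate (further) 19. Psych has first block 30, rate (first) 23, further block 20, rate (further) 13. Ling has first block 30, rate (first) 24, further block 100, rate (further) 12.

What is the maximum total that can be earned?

5990

Treat each block as its own option and order by rate: Phys/first 26 > Ling/first 24 > Psych/first 23 > Econ/first 20 > Phys/second 19 > Econ/second 17 > Calc/first 15 > Psych/second 13 > Ling/second 12 > Calc/second 7.
Phys/first (26): +70 ; 200 left.
Ling/first (24): +30 ; 170 left.
Fill Psych first block (30 at 23) ; 140 left.
Fill Econ first block (100 at 20) ; 40 left.
40 remain; put them into Phys second at 19.
Total = 26×70 + 24×30 + 23×30 + 20×100 + 19×40 = 5990.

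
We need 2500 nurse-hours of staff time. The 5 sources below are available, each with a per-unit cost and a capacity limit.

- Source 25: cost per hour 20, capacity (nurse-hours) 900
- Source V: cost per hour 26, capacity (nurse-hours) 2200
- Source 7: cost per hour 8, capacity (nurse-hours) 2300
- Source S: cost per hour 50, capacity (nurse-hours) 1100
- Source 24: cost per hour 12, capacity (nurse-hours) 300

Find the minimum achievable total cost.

Use sources in increasing cost order.
Take 2300 from Source 7 at 8 — need 200 more.
Source 24 (12): take the remaining 200 — done.
Source 25, Source V, Source S: unused.
Cost = 2300×8 + 200×12 = 20800.

20800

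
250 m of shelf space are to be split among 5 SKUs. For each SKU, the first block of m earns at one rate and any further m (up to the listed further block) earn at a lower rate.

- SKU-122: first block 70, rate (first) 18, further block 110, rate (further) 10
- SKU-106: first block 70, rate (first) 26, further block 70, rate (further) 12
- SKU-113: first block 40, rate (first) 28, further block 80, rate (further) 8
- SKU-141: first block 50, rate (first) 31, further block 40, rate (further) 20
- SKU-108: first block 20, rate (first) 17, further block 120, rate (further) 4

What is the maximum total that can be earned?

Rank every tier by rate: SKU-141/tier1 31 > SKU-113/tier1 28 > SKU-106/tier1 26 > SKU-141/tier2 20 > SKU-122/tier1 18 > SKU-108/tier1 17 > SKU-106/tier2 12 > SKU-122/tier2 10 > SKU-113/tier2 8 > SKU-108/tier2 4.
SKU-141 tier1 at 31: fill all 50 — 200 left.
SKU-113 tier1 at 28: fill all 40 — 160 left.
SKU-106/tier1 (26): +70 — 90 left.
SKU-141/tier2 (20): +40 — 50 left.
SKU-122 tier1 at 18: only 50 left, fill 50.
Total = 31×50 + 28×40 + 26×70 + 20×40 + 18×50 = 6190.

6190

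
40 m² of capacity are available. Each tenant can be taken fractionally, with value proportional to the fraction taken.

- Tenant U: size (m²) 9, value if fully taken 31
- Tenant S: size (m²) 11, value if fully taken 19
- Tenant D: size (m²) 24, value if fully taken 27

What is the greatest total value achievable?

Sort by value density: Tenant U 31/9≈3.44, Tenant S 19/11≈1.73, Tenant D 27/24≈1.12.
Tenant U: take in full, 9 m² for value 31 → 31 left.
All 11 m² of Tenant S fit (value 19) → 20 remain.
Fill the last 20 m² with part of Tenant D: 20/24 of it earns 22.5.
Total value = 72.5.

72.5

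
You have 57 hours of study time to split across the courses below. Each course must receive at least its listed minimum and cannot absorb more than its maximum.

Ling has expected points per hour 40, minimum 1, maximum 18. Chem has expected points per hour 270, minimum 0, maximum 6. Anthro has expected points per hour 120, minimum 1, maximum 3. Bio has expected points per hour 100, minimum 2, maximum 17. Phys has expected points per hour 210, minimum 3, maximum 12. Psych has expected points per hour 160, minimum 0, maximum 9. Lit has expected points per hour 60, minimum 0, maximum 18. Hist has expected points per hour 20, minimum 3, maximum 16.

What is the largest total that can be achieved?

8100

Meeting every minimum uses 1+0+1+2+3+0+0+3 = 10 hours, leaving 47.
Order the courses by expected points per hour: Chem 270 > Phys 210 > Psych 160 > Anthro 120 > Bio 100 > Lit 60 > Ling 40 > Hist 20.
Give Chem 6 more to hit its cap of 6 → 41 left.
Phys: +9 to 12 (cap) → 32 left.
Psych: +9 to 9 (cap) → 23 left.
Anthro: +2 to 3 (cap) → 21 left.
Bio takes 15 more to reach its cap of 17 → 6 left.
Lit has room for 18 more but only 6 remain, so it gets 6.
Total = 40×1 + 270×6 + 120×3 + 100×17 + 210×12 + 160×9 + 60×6 + 20×3 = 8100.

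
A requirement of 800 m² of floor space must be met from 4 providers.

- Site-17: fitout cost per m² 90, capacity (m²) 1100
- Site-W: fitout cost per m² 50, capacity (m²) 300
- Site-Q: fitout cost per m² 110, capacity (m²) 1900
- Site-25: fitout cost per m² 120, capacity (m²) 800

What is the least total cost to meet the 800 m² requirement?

60000

Use providers in increasing cost order.
Site-W at 50: take all 300 m² — 500 still needed.
Site-17 (90): take the remaining 500 — done.
Site-Q, Site-25: unused.
Cost = 300×50 + 500×90 = 60000.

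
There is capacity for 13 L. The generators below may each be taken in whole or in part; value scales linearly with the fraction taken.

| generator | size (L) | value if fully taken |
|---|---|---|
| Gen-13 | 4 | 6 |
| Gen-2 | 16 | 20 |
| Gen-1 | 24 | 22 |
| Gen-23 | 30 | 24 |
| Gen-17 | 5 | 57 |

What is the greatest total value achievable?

68

Sort by value density: Gen-17 57/5≈11.4, Gen-13 6/4≈1.5, Gen-2 20/16≈1.25, Gen-1 22/24≈0.917, Gen-23 24/30≈0.8.
Take all of Gen-17 (5 L, value 57) — 8 L left.
Gen-13: take in full, 4 L for value 6 — 4 left.
Fill the last 4 L with part of Gen-2: 4/16 of it earns 5.
Total value = 68.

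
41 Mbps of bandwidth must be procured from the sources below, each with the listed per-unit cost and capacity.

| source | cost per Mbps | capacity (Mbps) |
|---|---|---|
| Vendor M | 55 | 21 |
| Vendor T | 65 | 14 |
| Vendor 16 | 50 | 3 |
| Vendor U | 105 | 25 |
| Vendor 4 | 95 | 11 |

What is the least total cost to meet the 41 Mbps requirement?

2500

Use sources in increasing cost order.
Vendor 16 at 50: take all 3 Mbps → 38 still needed.
Vendor M (55): use full 21 → 17 Mbps to go.
Vendor T (65): use full 14 → 3 Mbps to go.
Vendor 4 at 95: take 3 of its 11 → requirement met.
Vendor U: unused.
Cost = 3×50 + 21×55 + 14×65 + 3×95 = 2500.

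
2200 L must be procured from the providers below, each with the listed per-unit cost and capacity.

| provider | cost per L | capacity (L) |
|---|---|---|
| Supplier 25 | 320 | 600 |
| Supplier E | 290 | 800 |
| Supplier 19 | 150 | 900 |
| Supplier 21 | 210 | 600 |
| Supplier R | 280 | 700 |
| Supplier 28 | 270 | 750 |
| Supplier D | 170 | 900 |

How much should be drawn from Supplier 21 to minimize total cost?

Use providers in increasing cost order.
Supplier 19 at 150: take all 900 L ; 1300 still needed.
Supplier D (170): use full 900 ; 400 L to go.
Supplier 21 (210): take the remaining 400 ; done.
Supplier 28, Supplier R, Supplier E, Supplier 25: unused.

400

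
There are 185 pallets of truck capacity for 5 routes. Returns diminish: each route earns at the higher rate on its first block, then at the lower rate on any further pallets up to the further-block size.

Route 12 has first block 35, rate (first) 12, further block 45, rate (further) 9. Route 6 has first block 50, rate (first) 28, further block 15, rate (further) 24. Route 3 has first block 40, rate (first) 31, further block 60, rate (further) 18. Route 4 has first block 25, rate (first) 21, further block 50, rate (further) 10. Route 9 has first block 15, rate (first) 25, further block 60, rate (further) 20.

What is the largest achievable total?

Treat each block as its own option and order by rate: Route 3/T1 31 > Route 6/T1 28 > Route 9/T1 25 > Route 6/T2 24 > Route 4/T1 21 > Route 9/T2 20 > Route 3/T2 18 > Route 12/T1 12 > Route 4/T2 10 > Route 12/T2 9.
Fill Route 3 T1 block (40 at 31) — 145 left.
Route 6 T1 at 28: fill all 50 — 95 left.
Route 9 T1 at 25: fill all 15 — 80 left.
Fill Route 6 T2 block (15 at 24) — 65 left.
Route 4 T1 at 21: fill all 25 — 40 left.
Route 9 T2 at 20: only 40 left, fill 40.
Total = 31×40 + 28×50 + 25×15 + 24×15 + 21×25 + 20×40 = 4700.

4700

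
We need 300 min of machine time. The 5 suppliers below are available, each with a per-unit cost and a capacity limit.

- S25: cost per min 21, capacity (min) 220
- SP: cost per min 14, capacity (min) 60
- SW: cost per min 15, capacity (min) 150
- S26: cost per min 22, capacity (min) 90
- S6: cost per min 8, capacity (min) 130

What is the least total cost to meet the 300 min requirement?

3530

Use suppliers in increasing cost order.
Take 130 from S6 at 8 — need 170 more.
SP (14): use full 60 — 110 min to go.
Take 110 from SW at 15 to finish.
S25, S26: unused.
Cost = 130×8 + 60×14 + 110×15 = 3530.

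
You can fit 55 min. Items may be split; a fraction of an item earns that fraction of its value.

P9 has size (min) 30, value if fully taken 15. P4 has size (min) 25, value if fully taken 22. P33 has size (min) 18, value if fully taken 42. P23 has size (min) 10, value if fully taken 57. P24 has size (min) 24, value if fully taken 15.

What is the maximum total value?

Best value per unit of size first: P23 57/10≈5.7, P33 42/18≈2.33, P4 22/25≈0.88, P24 15/24≈0.625, P9 15/30≈0.5.
Take all of P23 (10 min, value 57) — 45 min left.
All 18 min of P33 fit (value 42) — 27 remain.
All 25 min of P4 fit (value 22) — 2 remain.
Only 2 min remain; take 2/24 of P24 for value 15×2/24 = 1.25.
Total value = 122.25.

122.25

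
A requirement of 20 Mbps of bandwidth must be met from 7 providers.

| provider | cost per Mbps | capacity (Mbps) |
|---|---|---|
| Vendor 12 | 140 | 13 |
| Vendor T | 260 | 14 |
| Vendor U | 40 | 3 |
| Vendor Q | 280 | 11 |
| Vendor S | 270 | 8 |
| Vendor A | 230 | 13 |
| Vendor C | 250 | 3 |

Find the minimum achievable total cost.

Fill from the cheapest provider first.
Vendor U (40): use full 3 — 17 Mbps to go.
Vendor 12 at 140: take all 13 Mbps — 4 still needed.
Vendor A at 230: take 4 of its 13 — requirement met.
Vendor C, Vendor T, Vendor S, Vendor Q: unused.
Cost = 3×40 + 13×140 + 4×230 = 2860.

2860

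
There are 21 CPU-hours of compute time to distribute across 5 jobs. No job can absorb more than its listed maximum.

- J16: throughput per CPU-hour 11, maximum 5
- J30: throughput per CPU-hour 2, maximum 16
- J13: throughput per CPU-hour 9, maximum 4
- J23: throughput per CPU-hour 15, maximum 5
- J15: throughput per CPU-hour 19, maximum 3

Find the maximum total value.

Rank by throughput per CPU-hour: J15 19 > J23 15 > J16 11 > J13 9 > J30 2.
Give J15 3 to hit its cap of 3 ; 18 left.
J23: +5 to 5 (cap) ; 13 left.
J16: +5 to 5 (cap) ; 8 left.
Give J13 4 to hit its cap of 4 ; 4 left.
J30: +4 (room for 16) → 4. Pool exhausted.
Total = 11×5 + 2×4 + 9×4 + 15×5 + 19×3 = 231.

231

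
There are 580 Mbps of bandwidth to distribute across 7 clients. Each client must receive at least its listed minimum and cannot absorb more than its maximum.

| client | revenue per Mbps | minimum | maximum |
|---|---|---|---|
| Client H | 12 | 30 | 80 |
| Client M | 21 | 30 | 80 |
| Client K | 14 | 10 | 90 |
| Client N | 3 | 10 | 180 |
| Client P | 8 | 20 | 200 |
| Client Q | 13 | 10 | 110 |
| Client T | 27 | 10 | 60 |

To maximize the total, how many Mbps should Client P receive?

150

Meeting every minimum uses 30+30+10+10+20+10+10 = 120 Mbps, leaving 460.
Rank by revenue per Mbps: Client T 27 > Client M 21 > Client K 14 > Client Q 13 > Client H 12 > Client P 8 > Client N 3.
Give Client T 50 more to hit its cap of 60 ; 410 left.
Client M takes 50 more to reach its cap of 80 ; 360 left.
Client K takes 80 more to reach its cap of 90 ; 280 left.
Client Q takes 100 more to reach its cap of 110 ; 180 left.
Client H: +50 to 80 (cap) ; 130 left.
Client P has room for 180 more but only 130 remain, so it gets 150.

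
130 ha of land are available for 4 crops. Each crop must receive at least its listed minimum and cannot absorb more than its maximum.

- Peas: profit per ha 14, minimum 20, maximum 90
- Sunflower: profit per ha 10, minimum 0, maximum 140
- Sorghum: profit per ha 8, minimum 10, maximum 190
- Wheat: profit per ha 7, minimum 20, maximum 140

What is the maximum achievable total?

Meeting every minimum uses 20+0+10+20 = 50 ha, leaving 80.
Rank by profit per ha: Peas 14 > Sunflower 10 > Sorghum 8 > Wheat 7.
Peas: +70 to 90 (cap) ; 10 left.
Sunflower: +10 (room for 140) → 10. Pool exhausted.
Total = 14×90 + 10×10 + 8×10 + 7×20 = 1580.

1580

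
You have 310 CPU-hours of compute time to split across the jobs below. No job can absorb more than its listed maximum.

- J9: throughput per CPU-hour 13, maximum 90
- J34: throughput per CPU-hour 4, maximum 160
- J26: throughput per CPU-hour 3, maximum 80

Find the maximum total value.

Order the jobs by throughput per CPU-hour: J9 13 > J34 4 > J26 3.
J9 takes 90 to reach its cap of 90 → 220 left.
J34: +160 to 160 (cap) → 60 left.
J26 has room for 80 but only 60 remain, so it gets 60.
Total = 13×90 + 4×160 + 3×60 = 1990.

1990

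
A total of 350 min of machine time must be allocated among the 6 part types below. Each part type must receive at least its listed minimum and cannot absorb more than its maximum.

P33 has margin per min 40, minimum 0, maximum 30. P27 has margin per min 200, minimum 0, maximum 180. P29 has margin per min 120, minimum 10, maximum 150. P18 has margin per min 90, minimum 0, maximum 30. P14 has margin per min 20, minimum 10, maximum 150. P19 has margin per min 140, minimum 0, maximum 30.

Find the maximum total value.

56000

Meeting every minimum uses 0+0+10+0+10+0 = 20 min, leaving 330.
Order the part types by margin per min: P27 200 > P19 140 > P29 120 > P18 90 > P33 40 > P14 20.
P27 takes 180 more to reach its cap of 180 → 150 left.
P19 takes 30 more to reach its cap of 30 → 120 left.
P29 has room for 140 more but only 120 remain, so it gets 130.
Total = 200×180 + 120×130 + 20×10 + 140×30 = 56000.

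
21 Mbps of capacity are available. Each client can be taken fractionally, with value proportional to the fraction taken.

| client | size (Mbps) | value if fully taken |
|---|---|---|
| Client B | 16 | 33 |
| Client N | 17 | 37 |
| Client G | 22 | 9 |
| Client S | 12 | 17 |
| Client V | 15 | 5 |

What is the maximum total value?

Best value per unit of size first: Client N 37/17≈2.18, Client B 33/16≈2.06, Client S 17/12≈1.42, Client G 9/22≈0.409, Client V 5/15≈0.333.
All 17 Mbps of Client N fit (value 37) — 4 remain.
Fill the last 4 Mbps with part of Client B: 4/16 of it earns 8.25.
Total value = 45.25.

45.25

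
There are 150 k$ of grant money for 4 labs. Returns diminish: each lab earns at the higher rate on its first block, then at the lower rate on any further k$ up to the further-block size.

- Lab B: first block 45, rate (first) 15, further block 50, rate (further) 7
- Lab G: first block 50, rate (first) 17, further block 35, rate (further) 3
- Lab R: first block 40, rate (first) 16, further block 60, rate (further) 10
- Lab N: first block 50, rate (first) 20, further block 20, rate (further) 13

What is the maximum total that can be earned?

Treat each block as its own option and order by rate: Lab N/first 20 > Lab G/first 17 > Lab R/first 16 > Lab B/first 15 > Lab N/second 13 > Lab R/second 10 > Lab B/second 7 > Lab G/second 3.
Lab N first at 20: fill all 50 — 100 left.
Fill Lab G first block (50 at 17) — 50 left.
Fill Lab R first block (40 at 16) — 10 left.
10 remain; put them into Lab B first at 15.
Total = 20×50 + 17×50 + 16×40 + 15×10 = 2640.

2640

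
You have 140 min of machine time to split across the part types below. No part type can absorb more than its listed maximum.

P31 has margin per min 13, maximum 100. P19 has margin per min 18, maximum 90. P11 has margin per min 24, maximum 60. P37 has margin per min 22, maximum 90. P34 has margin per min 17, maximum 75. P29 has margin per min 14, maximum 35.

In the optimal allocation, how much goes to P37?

Rank by margin per min: P11 24 > P37 22 > P19 18 > P34 17 > P29 14 > P31 13.
Give P11 60 to hit its cap of 60 — 80 left.
P37 has room for 90 but only 80 remain, so it gets 80.

80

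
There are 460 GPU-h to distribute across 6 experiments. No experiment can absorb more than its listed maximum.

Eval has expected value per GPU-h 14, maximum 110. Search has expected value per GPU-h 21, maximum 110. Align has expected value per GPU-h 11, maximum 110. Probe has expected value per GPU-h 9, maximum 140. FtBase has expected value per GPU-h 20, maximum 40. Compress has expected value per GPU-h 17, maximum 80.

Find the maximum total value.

Order the experiments by expected value per GPU-h: Search 21 > FtBase 20 > Compress 17 > Eval 14 > Align 11 > Probe 9.
Give Search 110 to hit its cap of 110 ; 350 left.
FtBase takes 40 to reach its cap of 40 ; 310 left.
Give Compress 80 to hit its cap of 80 ; 230 left.
Eval takes 110 to reach its cap of 110 ; 120 left.
Align takes 110 to reach its cap of 110 ; 10 left.
Only 10 left; Probe takes them to reach 10.
Total = 14×110 + 21×110 + 11×110 + 9×10 + 20×40 + 17×80 = 7310.

7310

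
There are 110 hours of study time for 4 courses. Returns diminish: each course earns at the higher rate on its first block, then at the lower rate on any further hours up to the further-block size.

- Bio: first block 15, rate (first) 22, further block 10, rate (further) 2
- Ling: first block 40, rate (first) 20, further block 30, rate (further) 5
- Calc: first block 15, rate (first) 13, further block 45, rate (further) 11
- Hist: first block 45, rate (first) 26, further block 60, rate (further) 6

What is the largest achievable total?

2430

Rank every tier by rate: Hist/tier1 26 > Bio/tier1 22 > Ling/tier1 20 > Calc/tier1 13 > Calc/tier2 11 > Hist/tier2 6 > Ling/tier2 5 > Bio/tier2 2.
Fill Hist tier1 block (45 at 26) ; 65 left.
Fill Bio tier1 block (15 at 22) ; 50 left.
Fill Ling tier1 block (40 at 20) ; 10 left.
Calc tier1 at 13: only 10 left, fill 10.
Total = 26×45 + 22×15 + 20×40 + 13×10 = 2430.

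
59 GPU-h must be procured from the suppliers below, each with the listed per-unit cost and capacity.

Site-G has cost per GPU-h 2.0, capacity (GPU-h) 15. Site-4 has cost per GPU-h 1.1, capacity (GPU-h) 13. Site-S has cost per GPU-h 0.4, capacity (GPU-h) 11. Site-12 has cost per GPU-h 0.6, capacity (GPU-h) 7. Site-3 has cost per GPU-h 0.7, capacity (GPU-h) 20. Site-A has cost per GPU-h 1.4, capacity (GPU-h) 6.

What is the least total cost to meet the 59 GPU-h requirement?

Cheapest first:
Site-S (0.4): use full 11 — 48 GPU-h to go.
Site-12 (0.6): use full 7 — 41 GPU-h to go.
Site-3 (0.7): use full 20 — 21 GPU-h to go.
Site-4 at 1.1: take all 13 GPU-h — 8 still needed.
Site-A (1.4): use full 6 — 2 GPU-h to go.
Site-G at 2.0: take 2 of its 15 — requirement met.
Cost = 11×0.4 + 7×0.6 + 20×0.7 + 13×1.1 + 6×1.4 + 2×2.0 = 49.3.

49.3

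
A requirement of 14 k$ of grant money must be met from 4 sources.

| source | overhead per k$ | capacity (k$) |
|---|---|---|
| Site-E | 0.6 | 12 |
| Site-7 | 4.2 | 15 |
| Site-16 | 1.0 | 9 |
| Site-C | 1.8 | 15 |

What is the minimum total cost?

9.2

Fill from the cheapest source first.
Take 12 from Site-E at 0.6 → need 2 more.
Site-16 (1.0): take the remaining 2 → done.
Site-C, Site-7: unused.
Cost = 12×0.6 + 2×1.0 = 9.2.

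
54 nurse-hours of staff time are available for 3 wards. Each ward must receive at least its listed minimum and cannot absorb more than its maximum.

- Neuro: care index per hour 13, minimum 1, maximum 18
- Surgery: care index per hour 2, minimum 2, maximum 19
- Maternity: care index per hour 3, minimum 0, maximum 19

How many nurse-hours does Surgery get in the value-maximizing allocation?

17

Meeting every minimum uses 1+2+0 = 3 nurse-hours, leaving 51.
Order the wards by care index per hour: Neuro 13 > Maternity 3 > Surgery 2.
Neuro: +17 to 18 (cap) ; 34 left.
Maternity: +19 to 19 (cap) ; 15 left.
Surgery has room for 17 more but only 15 remain, so it gets 17.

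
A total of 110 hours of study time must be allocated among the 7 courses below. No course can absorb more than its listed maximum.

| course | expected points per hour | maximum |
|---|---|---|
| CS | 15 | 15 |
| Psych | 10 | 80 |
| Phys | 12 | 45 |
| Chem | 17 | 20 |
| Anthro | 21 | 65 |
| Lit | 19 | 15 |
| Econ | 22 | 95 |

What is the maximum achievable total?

2405

Order the courses by expected points per hour: Econ 22 > Anthro 21 > Lit 19 > Chem 17 > CS 15 > Phys 12 > Psych 10.
Econ takes 95 to reach its cap of 95 → 15 left.
Anthro: +15 (room for 65) → 15. Pool exhausted.
Total = 21×15 + 22×95 = 2405.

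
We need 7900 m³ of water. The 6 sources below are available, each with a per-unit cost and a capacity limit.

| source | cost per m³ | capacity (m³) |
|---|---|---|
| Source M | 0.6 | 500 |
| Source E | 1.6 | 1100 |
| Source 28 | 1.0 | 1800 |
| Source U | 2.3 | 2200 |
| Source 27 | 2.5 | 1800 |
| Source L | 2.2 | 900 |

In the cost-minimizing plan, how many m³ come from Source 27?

Cheapest first:
Take 500 from Source M at 0.6 → need 7400 more.
Source 28 at 1.0: take all 1800 m³ → 5600 still needed.
Take 1100 from Source E at 1.6 → need 4500 more.
Take 900 from Source L at 2.2 → need 3600 more.
Take 2200 from Source U at 2.3 → need 1400 more.
Source 27 (2.5): take the remaining 1400 → done.

1400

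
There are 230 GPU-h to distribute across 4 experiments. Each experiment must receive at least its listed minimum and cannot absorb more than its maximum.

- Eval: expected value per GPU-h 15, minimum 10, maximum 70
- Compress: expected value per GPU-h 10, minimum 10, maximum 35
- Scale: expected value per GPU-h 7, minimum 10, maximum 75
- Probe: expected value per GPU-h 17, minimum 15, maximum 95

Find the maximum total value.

Meeting every minimum uses 10+10+10+15 = 45 GPU-h, leaving 185.
Rank by expected value per GPU-h: Probe 17 > Eval 15 > Compress 10 > Scale 7.
Probe takes 80 more to reach its cap of 95 ; 105 left.
Eval takes 60 more to reach its cap of 70 ; 45 left.
Compress: +25 to 35 (cap) ; 20 left.
Scale has room for 65 more but only 20 remain, so it gets 30.
Total = 15×70 + 10×35 + 7×30 + 17×95 = 3225.

3225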